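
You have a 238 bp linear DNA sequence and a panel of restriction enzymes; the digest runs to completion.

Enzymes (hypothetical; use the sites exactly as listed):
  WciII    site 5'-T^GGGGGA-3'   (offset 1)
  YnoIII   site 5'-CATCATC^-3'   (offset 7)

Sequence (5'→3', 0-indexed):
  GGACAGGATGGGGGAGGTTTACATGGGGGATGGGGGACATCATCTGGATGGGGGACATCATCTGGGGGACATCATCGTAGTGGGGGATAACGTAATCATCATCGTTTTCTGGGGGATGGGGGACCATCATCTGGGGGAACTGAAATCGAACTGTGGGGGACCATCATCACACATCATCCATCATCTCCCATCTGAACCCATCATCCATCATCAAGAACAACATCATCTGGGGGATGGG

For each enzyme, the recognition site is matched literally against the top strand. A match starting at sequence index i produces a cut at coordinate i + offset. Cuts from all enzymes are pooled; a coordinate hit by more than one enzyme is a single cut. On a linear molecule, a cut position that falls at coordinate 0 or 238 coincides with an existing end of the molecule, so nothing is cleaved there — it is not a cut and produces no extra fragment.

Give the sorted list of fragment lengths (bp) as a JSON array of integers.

[1,1,1,5,5,7,7,7,7,7,9,10,10,13,13,13,14,14,15,15,20,22,22]

Per-enzyme occurrences:
  WciII (TGGGGGA, off=1): starts [8, 23, 30, 48, 62, 80, 109, 116, 131, 153, 227] → cuts [9, 24, 31, 49, 63, 81, 110, 117, 132, 154, 228]
  YnoIII (CATCATC, off=7): starts [37, 55, 69, 96, 124, 161, 171, 178, 198, 205, 220] → cuts [44, 62, 76, 103, 131, 168, 178, 185, 205, 212, 227]

Pooled cuts: [9, 24, 31, 44, 49, 62, 63, 76, 81, 103, 110, 117, 131, 132, 154, 168, 178, 185, 205, 212, 227, 228]

Fragments:
  [0,9): 9 bp
  [9,24): 15 bp
  [24,31): 7 bp
  [31,44): 13 bp
  [44,49): 5 bp
  [49,62): 13 bp
  [62,63): 1 bp
  [63,76): 13 bp
  [76,81): 5 bp
  [81,103): 22 bp
  [103,110): 7 bp
  [110,117): 7 bp
  [117,131): 14 bp
  [131,132): 1 bp
  [132,154): 22 bp
  [154,168): 14 bp
  [168,178): 10 bp
  [178,185): 7 bp
  [185,205): 20 bp
  [205,212): 7 bp
  [212,227): 15 bp
  [227,228): 1 bp
  [228,238): 10 bp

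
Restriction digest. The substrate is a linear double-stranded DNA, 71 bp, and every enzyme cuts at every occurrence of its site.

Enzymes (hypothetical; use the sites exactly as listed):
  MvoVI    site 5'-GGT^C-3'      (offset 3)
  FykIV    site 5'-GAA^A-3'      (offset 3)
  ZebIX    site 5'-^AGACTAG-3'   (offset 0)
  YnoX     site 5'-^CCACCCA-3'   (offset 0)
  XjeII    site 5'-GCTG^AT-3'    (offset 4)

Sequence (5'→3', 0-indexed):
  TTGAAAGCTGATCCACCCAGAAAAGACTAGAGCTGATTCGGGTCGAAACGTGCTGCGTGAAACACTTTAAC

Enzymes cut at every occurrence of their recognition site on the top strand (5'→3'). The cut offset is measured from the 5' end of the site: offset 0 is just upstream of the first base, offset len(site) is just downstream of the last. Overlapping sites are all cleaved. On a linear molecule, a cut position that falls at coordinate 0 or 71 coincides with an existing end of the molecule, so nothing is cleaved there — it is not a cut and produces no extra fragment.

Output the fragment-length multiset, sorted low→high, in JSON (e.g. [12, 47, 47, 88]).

[1,2,4,5,5,8,10,10,12,14]

Site scan:
  MvoVI (GGTC, off=3): starts [40] → cuts [43]
  FykIV (GAAA, off=3): starts [2, 19, 44, 58] → cuts [5, 22, 47, 61]
  ZebIX (AGACTAG, off=0): starts [23] → cuts [23]
  YnoX (CCACCCA, off=0): starts [12] → cuts [12]
  XjeII (GCTGAT, off=4): starts [6, 31] → cuts [10, 35]

Pooled cuts: [5, 10, 12, 22, 23, 35, 43, 47, 61]

Fragment lengths:
  [0,5): 5 bp
  [5,10): 5 bp
  [10,12): 2 bp
  [12,22): 10 bp
  [22,23): 1 bp
  [23,35): 12 bp
  [35,43): 8 bp
  [43,47): 4 bp
  [47,61): 14 bp
  [61,71): 10 bp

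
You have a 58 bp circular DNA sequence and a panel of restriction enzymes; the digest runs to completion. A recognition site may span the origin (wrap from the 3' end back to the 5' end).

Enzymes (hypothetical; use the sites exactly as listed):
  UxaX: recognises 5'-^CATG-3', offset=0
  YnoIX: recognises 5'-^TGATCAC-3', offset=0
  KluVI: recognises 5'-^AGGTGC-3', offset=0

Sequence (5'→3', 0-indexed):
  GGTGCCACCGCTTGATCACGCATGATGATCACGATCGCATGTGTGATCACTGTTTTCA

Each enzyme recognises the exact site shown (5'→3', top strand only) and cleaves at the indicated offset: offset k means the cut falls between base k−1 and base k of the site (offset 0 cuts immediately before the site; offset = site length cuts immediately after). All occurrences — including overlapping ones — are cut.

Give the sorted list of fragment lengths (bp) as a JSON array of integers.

[5,6,8,12,13,14]

Site scan:
  UxaX (CATG, off=0): starts [20, 37] → cuts [20, 37]
  YnoIX (TGATCAC, off=0): starts [12, 25, 43] → cuts [12, 25, 43]
  KluVI (AGGTGC, off=0): starts [57] → cuts [57]

Pooled cuts: [12, 20, 25, 37, 43, 57]

Fragments:
  12→20: 8 bp
  20→25: 5 bp
  25→37: 12 bp
  37→43: 6 bp
  43→57: 14 bp
  57→12 (wrap): 58-57+12 = 13 bp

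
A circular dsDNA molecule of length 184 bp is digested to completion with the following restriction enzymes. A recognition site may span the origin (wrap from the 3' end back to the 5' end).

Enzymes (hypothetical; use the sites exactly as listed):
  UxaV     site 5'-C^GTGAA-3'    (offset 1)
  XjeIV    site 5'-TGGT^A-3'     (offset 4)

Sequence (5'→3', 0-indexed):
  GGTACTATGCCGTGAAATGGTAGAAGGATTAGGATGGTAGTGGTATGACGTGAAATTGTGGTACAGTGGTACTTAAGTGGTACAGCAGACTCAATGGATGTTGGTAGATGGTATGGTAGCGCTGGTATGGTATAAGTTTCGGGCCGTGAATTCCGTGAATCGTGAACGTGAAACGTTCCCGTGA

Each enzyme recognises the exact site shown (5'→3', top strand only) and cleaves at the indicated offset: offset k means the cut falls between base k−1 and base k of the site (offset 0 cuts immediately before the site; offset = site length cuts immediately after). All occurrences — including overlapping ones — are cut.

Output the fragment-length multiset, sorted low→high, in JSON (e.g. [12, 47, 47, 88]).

Scan for sites:
  UxaV (CGTGAA, off=1): starts [10, 48, 144, 153, 160, 166] → cuts [11, 49, 145, 154, 161, 167]
  XjeIV (TGGTA, off=4): starts [17, 34, 40, 58, 66, 77, 101, 108, 113, 122, 127] → cuts [21, 38, 44, 62, 70, 81, 105, 112, 117, 126, 131]

All cut coordinates (distinct, sorted): [11, 21, 38, 44, 49, 62, 70, 81, 105, 112, 117, 126, 131, 145, 154, 161, 167]

Fragment lengths:
  11→21: 10 bp
  21→38: 17 bp
  38→44: 6 bp
  44→49: 5 bp
  49→62: 13 bp
  62→70: 8 bp
  70→81: 11 bp
  81→105: 24 bp
  105→112: 7 bp
  112→117: 5 bp
  117→126: 9 bp
  126→131: 5 bp
  131→145: 14 bp
  145→154: 9 bp
  154→161: 7 bp
  161→167: 6 bp
  167→11 (wrap): 184-167+11 = 28 bp

[5,5,5,6,6,7,7,8,9,9,10,11,13,14,17,24,28]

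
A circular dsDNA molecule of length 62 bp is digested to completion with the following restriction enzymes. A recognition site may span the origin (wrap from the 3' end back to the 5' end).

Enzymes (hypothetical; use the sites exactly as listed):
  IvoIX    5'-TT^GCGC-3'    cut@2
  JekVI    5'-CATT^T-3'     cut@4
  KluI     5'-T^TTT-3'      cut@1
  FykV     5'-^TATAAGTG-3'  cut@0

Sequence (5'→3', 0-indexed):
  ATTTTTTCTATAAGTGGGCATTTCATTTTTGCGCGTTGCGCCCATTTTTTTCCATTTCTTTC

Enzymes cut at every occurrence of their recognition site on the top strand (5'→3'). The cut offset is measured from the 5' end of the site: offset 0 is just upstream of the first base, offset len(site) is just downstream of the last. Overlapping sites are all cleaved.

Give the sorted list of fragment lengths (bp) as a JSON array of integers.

[1,1,1,1,1,1,3,4,4,7,8,8,8,14]

Per-enzyme occurrences:
  IvoIX (TTGCGC, off=2): starts [28, 35] → cuts [30, 37]
  JekVI (CATTT, off=4): starts [18, 23, 42, 52, 61] → cuts [3, 22, 27, 46, 56]
  KluI (TTTT, off=1): starts [1, 2, 3, 25, 26, 44, 45, 46, 47] → cuts [2, 3, 4, 26, 27, 45, 46, 47, 48]
  FykV (TATAAGTG, off=0): starts [8] → cuts [8]

All cut coordinates (distinct, sorted): [2, 3, 4, 8, 22, 26, 27, 30, 37, 45, 46, 47, 48, 56]

Fragment lengths:
  2→3: 1 bp
  3→4: 1 bp
  4→8: 4 bp
  8→22: 14 bp
  22→26: 4 bp
  26→27: 1 bp
  27→30: 3 bp
  30→37: 7 bp
  37→45: 8 bp
  45→46: 1 bp
  46→47: 1 bp
  47→48: 1 bp
  48→56: 8 bp
  56→2 (wrap): 62-56+2 = 8 bp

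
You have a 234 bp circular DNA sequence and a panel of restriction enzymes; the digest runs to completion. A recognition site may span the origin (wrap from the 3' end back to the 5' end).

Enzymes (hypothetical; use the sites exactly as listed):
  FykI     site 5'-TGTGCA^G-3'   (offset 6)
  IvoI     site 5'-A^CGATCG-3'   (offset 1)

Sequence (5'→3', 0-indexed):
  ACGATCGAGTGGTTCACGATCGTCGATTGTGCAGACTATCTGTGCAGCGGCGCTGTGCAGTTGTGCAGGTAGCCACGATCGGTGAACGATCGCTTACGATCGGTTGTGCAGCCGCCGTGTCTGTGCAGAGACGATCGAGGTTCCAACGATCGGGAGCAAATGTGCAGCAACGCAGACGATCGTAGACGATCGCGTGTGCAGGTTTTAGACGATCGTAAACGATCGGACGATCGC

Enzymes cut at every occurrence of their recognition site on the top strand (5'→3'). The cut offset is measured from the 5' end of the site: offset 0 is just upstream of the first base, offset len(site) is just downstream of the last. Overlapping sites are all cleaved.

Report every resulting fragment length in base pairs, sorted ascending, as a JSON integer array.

[4,8,8,8,8,9,10,10,10,10,11,13,13,14,14,15,15,17,17,20]

Scan for sites:
  FykI (TGTGCAG, off=6): starts [27, 40, 53, 61, 104, 121, 160, 194] → cuts [33, 46, 59, 67, 110, 127, 166, 200]
  IvoI (ACGATCG, off=1): starts [0, 15, 74, 85, 95, 130, 145, 175, 185, 208, 218, 226] → cuts [1, 16, 75, 86, 96, 131, 146, 176, 186, 209, 219, 227]

Pooled cuts: [1, 16, 33, 46, 59, 67, 75, 86, 96, 110, 127, 131, 146, 166, 176, 186, 200, 209, 219, 227]

Fragment lengths:
  1→16: 15 bp
  16→33: 17 bp
  33→46: 13 bp
  46→59: 13 bp
  59→67: 8 bp
  67→75: 8 bp
  75→86: 11 bp
  86→96: 10 bp
  96→110: 14 bp
  110→127: 17 bp
  127→131: 4 bp
  131→146: 15 bp
  146→166: 20 bp
  166→176: 10 bp
  176→186: 10 bp
  186→200: 14 bp
  200→209: 9 bp
  209→219: 10 bp
  219→227: 8 bp
  227→1 (wrap): 234-227+1 = 8 bp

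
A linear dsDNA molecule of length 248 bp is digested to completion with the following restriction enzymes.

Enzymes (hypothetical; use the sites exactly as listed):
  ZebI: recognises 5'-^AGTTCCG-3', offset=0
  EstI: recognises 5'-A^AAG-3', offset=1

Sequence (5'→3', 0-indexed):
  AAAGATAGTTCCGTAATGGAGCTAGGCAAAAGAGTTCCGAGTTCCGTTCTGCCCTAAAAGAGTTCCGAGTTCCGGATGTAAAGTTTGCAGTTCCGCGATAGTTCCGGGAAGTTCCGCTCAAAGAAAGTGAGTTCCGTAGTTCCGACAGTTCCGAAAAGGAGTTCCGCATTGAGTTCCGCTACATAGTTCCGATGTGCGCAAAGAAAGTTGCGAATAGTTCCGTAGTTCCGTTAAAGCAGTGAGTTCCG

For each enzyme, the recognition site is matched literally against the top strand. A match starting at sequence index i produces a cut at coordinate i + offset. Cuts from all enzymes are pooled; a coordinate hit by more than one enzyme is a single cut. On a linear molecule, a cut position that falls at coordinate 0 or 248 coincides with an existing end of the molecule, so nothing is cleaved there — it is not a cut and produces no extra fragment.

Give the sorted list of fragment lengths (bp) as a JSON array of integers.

[1,3,3,4,4,4,5,5,7,7,7,8,8,8,8,9,9,10,10,11,11,11,12,13,13,16,18,23]

Scan for sites:
  ZebI AGTTCCG/0: at [6, 32, 39, 60, 67, 88, 99, 109, 129, 137, 146, 159, 171, 184, 215, 223, 241] ⇒ [6, 32, 39, 60, 67, 88, 99, 109, 129, 137, 146, 159, 171, 184, 215, 223, 241]
  EstI AAAG/1: at [0, 28, 56, 79, 119, 123, 154, 199, 203, 232] ⇒ [1, 29, 57, 80, 120, 124, 155, 200, 204, 233]

All cut coordinates (distinct, sorted): [1, 6, 29, 32, 39, 57, 60, 67, 80, 88, 99, 109, 120, 124, 129, 137, 146, 155, 159, 171, 184, 200, 204, 215, 223, 233, 241]

Fragment lengths:
  [0,1): 1 bp
  [1,6): 5 bp
  [6,29): 23 bp
  [29,32): 3 bp
  [32,39): 7 bp
  [39,57): 18 bp
  [57,60): 3 bp
  [60,67): 7 bp
  [67,80): 13 bp
  [80,88): 8 bp
  [88,99): 11 bp
  [99,109): 10 bp
  [109,120): 11 bp
  [120,124): 4 bp
  [124,129): 5 bp
  [129,137): 8 bp
  [137,146): 9 bp
  [146,155): 9 bp
  [155,159): 4 bp
  [159,171): 12 bp
  [171,184): 13 bp
  [184,200): 16 bp
  [200,204): 4 bp
  [204,215): 11 bp
  [215,223): 8 bp
  [223,233): 10 bp
  [233,241): 8 bp
  [241,248): 7 bp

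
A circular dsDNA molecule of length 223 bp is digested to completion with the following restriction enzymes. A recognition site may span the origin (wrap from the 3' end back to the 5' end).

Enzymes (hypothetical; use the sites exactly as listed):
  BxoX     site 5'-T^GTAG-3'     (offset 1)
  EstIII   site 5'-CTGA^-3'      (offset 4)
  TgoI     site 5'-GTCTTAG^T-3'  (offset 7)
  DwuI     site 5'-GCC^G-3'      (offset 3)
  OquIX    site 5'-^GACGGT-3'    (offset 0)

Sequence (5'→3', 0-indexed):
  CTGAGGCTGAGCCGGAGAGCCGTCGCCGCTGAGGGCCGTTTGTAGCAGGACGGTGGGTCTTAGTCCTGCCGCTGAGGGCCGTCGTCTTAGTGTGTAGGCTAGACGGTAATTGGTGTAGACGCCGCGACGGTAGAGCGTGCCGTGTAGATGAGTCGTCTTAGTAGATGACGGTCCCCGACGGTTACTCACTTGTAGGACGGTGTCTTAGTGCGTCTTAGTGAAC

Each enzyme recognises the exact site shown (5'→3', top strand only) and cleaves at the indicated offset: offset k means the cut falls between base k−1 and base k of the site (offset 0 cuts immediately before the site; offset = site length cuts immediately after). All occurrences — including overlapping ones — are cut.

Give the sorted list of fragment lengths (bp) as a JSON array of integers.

[2,2,3,3,4,4,5,5,5,5,5,6,6,7,7,8,8,9,9,10,10,10,13,13,15,15,16,18]

Per-enzyme occurrences:
  BxoX TGTAG/1: at [40, 92, 113, 142, 190] ⇒ [41, 93, 114, 143, 191]
  EstIII CTGA/4: at [0, 6, 28, 71] ⇒ [4, 10, 32, 75]
  TgoI GTCTTAGT/7: at [56, 83, 154, 201, 211] ⇒ [63, 90, 161, 208, 218]
  DwuI GCCG/3: at [10, 18, 24, 34, 67, 77, 120, 138] ⇒ [13, 21, 27, 37, 70, 80, 123, 141]
  OquIX GACGGT/0: at [48, 101, 125, 166, 176, 195] ⇒ [48, 101, 125, 166, 176, 195]

Pooled cuts: [4, 10, 13, 21, 27, 32, 37, 41, 48, 63, 70, 75, 80, 90, 93, 101, 114, 123, 125, 141, 143, 161, 166, 176, 191, 195, 208, 218]

Fragments:
  4→10: 6 bp
  10→13: 3 bp
  13→21: 8 bp
  21→27: 6 bp
  27→32: 5 bp
  32→37: 5 bp
  37→41: 4 bp
  41→48: 7 bp
  48→63: 15 bp
  63→70: 7 bp
  70→75: 5 bp
  75→80: 5 bp
  80→90: 10 bp
  90→93: 3 bp
  93→101: 8 bp
  101→114: 13 bp
  114→123: 9 bp
  123→125: 2 bp
  125→141: 16 bp
  141→143: 2 bp
  143→161: 18 bp
  161→166: 5 bp
  166→176: 10 bp
  176→191: 15 bp
  191→195: 4 bp
  195→208: 13 bp
  208→218: 10 bp
  218→4 (wrap): 223-218+4 = 9 bp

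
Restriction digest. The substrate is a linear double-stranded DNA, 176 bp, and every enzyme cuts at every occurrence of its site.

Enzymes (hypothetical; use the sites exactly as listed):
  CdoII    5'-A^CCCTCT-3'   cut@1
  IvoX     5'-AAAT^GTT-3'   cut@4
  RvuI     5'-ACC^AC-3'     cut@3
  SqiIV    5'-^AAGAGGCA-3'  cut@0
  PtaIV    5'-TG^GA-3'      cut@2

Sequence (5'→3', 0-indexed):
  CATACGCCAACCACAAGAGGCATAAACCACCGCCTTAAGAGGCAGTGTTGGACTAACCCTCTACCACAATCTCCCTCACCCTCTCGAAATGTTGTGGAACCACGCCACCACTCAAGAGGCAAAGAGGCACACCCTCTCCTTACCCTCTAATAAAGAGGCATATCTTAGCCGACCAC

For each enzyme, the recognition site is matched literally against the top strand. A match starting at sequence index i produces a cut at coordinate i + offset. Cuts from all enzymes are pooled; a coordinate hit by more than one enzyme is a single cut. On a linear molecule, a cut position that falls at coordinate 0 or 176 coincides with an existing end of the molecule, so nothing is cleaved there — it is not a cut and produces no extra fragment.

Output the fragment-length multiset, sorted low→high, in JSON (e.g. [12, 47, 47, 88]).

[2,2,4,5,6,6,8,8,8,9,10,10,11,12,12,13,14,14,22]

Per-enzyme occurrences:
  CdoII (ACCCTCT, off=1): starts [55, 77, 130, 141] → cuts [56, 78, 131, 142]
  IvoX (AAATGTT, off=4): starts [86] → cuts [90]
  RvuI (ACCAC, off=3): starts [9, 25, 62, 98, 106, 171] → cuts [12, 28, 65, 101, 109, 174]
  SqiIV (AAGAGGCA, off=0): starts [14, 36, 113, 121, 152] → cuts [14, 36, 113, 121, 152]
  PtaIV (TGGA, off=2): starts [48, 94] → cuts [50, 96]

Pooled cuts: [12, 14, 28, 36, 50, 56, 65, 78, 90, 96, 101, 109, 113, 121, 131, 142, 152, 174]

Fragments:
  [0,12): 12 bp
  [12,14): 2 bp
  [14,28): 14 bp
  [28,36): 8 bp
  [36,50): 14 bp
  [50,56): 6 bp
  [56,65): 9 bp
  [65,78): 13 bp
  [78,90): 12 bp
  [90,96): 6 bp
  [96,101): 5 bp
  [101,109): 8 bp
  [109,113): 4 bp
  [113,121): 8 bp
  [121,131): 10 bp
  [131,142): 11 bp
  [142,152): 10 bp
  [152,174): 22 bp
  [174,176): 2 bp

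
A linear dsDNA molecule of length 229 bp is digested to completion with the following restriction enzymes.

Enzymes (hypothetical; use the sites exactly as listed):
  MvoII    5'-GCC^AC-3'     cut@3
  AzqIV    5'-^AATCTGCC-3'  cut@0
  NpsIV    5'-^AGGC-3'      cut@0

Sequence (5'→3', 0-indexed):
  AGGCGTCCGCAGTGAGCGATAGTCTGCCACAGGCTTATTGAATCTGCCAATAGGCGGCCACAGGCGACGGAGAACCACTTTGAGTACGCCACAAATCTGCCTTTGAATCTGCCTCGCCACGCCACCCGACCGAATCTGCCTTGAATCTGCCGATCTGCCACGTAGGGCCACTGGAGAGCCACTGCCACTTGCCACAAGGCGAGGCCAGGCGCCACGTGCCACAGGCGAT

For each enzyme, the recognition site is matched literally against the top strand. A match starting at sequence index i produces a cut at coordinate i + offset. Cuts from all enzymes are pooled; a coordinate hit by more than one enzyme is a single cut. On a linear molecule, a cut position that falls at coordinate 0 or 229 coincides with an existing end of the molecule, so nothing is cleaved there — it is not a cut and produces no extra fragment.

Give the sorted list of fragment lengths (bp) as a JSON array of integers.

[2,2,2,3,3,5,5,5,6,7,7,7,7,8,9,10,10,11,11,11,12,13,16,28,29]

Per-enzyme occurrences:
  MvoII (GCCAC, off=3): starts [25, 56, 87, 115, 120, 156, 166, 177, 183, 190, 210, 217] → cuts [28, 59, 90, 118, 123, 159, 169, 180, 186, 193, 213, 220]
  AzqIV (AATCTGCC, off=0): starts [40, 93, 105, 132, 143] → cuts [40, 93, 105, 132, 143]
  NpsIV (AGGC, off=0): starts [0, 30, 51, 61, 196, 201, 206, 222] → cuts [30, 51, 61, 196, 201, 206, 222] (position 0 is a terminus of the linear molecule — no cut)

All cut coordinates (distinct, sorted): [28, 30, 40, 51, 59, 61, 90, 93, 105, 118, 123, 132, 143, 159, 169, 180, 186, 193, 196, 201, 206, 213, 220, 222]

Fragment lengths:
  [0,28): 28 bp
  [28,30): 2 bp
  [30,40): 10 bp
  [40,51): 11 bp
  [51,59): 8 bp
  [59,61): 2 bp
  [61,90): 29 bp
  [90,93): 3 bp
  [93,105): 12 bp
  [105,118): 13 bp
  [118,123): 5 bp
  [123,132): 9 bp
  [132,143): 11 bp
  [143,159): 16 bp
  [159,169): 10 bp
  [169,180): 11 bp
  [180,186): 6 bp
  [186,193): 7 bp
  [193,196): 3 bp
  [196,201): 5 bp
  [201,206): 5 bp
  [206,213): 7 bp
  [213,220): 7 bp
  [220,222): 2 bp
  [222,229): 7 bp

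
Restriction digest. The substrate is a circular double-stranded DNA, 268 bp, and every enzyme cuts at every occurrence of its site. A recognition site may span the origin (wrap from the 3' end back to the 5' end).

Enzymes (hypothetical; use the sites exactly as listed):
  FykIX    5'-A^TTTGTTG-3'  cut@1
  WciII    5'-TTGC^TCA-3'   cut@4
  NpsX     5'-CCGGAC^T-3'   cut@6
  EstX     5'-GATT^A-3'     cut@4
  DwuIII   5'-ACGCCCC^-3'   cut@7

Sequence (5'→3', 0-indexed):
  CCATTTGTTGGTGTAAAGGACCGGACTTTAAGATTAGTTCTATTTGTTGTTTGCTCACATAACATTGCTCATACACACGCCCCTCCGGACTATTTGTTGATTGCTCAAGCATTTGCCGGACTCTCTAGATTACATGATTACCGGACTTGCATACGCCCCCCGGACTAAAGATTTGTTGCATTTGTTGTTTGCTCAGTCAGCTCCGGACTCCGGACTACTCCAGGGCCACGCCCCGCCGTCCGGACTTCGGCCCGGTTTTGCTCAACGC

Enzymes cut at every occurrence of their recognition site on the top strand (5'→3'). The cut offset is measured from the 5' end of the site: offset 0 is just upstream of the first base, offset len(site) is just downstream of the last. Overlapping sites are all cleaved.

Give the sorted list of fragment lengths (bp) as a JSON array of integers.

Scan for sites:
  FykIX ATTTGTTG/1: at [2, 41, 91, 170, 179] ⇒ [3, 42, 92, 171, 180]
  WciII TTGCTCA/4: at [50, 64, 100, 188, 257] ⇒ [54, 68, 104, 192, 261]
  NpsX CCGGACT/6: at [20, 84, 115, 140, 159, 202, 209, 239] ⇒ [26, 90, 121, 146, 165, 208, 215, 245]
  EstX GATTA/4: at [31, 127, 135] ⇒ [35, 131, 139]
  DwuIII ACGCCCC/7: at [76, 152, 227] ⇒ [83, 159, 234]

Pooled cuts: [3, 26, 35, 42, 54, 68, 83, 90, 92, 104, 121, 131, 139, 146, 159, 165, 171, 180, 192, 208, 215, 234, 245, 261]

Fragments:
  3→26: 23 bp
  26→35: 9 bp
  35→42: 7 bp
  42→54: 12 bp
  54→68: 14 bp
  68→83: 15 bp
  83→90: 7 bp
  90→92: 2 bp
  92→104: 12 bp
  104→121: 17 bp
  121→131: 10 bp
  131→139: 8 bp
  139→146: 7 bp
  146→159: 13 bp
  159→165: 6 bp
  165→171: 6 bp
  171→180: 9 bp
  180→192: 12 bp
  192→208: 16 bp
  208→215: 7 bp
  215→234: 19 bp
  234→245: 11 bp
  245→261: 16 bp
  261→3 (wrap): 268-261+3 = 10 bp

[2,6,6,7,7,7,7,8,9,9,10,10,11,12,12,12,13,14,15,16,16,17,19,23]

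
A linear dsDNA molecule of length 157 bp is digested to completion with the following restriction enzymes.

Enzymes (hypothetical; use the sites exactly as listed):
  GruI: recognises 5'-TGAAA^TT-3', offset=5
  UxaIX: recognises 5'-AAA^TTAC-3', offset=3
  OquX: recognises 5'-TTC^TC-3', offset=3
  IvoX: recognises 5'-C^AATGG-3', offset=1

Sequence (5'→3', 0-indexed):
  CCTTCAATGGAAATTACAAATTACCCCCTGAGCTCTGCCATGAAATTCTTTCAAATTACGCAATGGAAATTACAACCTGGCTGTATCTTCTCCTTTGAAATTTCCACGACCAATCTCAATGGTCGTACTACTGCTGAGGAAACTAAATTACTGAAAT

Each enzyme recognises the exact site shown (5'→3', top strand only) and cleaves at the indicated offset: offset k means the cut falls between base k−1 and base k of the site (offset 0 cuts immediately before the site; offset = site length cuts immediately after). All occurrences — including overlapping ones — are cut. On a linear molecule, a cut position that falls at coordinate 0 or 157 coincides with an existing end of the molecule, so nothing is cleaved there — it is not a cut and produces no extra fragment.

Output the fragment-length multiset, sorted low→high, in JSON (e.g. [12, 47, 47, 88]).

Scan for sites:
  GruI TGAAATT/5: at [40, 95] ⇒ [45, 100]
  UxaIX AAATTAC/3: at [10, 17, 52, 66, 144] ⇒ [13, 20, 55, 69, 147]
  OquX TTCTC/3: at [87] ⇒ [90]
  IvoX CAATGG/1: at [4, 60, 116] ⇒ [5, 61, 117]

All cut coordinates (distinct, sorted): [5, 13, 20, 45, 55, 61, 69, 90, 100, 117, 147]

Fragment lengths:
  [0,5): 5 bp
  [5,13): 8 bp
  [13,20): 7 bp
  [20,45): 25 bp
  [45,55): 10 bp
  [55,61): 6 bp
  [61,69): 8 bp
  [69,90): 21 bp
  [90,100): 10 bp
  [100,117): 17 bp
  [117,147): 30 bp
  [147,157): 10 bp

[5,6,7,8,8,10,10,10,17,21,25,30]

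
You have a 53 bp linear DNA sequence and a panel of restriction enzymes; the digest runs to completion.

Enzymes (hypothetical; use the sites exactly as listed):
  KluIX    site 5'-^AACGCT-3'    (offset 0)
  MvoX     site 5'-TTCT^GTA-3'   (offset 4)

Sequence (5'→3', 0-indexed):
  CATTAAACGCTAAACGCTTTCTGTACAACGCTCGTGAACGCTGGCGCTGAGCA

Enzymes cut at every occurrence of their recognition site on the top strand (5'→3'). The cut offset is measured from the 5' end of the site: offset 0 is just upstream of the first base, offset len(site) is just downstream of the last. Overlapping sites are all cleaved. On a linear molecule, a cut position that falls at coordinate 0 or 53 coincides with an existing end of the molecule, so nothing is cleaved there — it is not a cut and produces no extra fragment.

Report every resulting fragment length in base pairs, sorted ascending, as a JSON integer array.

[4,5,7,10,10,17]

Per-enzyme occurrences:
  KluIX (AACGCT, off=0): starts [5, 12, 26, 36] → cuts [5, 12, 26, 36]
  MvoX (TTCTGTA, off=4): starts [18] → cuts [22]

Pooled cuts: [5, 12, 22, 26, 36]

Fragment lengths:
  [0,5): 5 bp
  [5,12): 7 bp
  [12,22): 10 bp
  [22,26): 4 bp
  [26,36): 10 bp
  [36,53): 17 bp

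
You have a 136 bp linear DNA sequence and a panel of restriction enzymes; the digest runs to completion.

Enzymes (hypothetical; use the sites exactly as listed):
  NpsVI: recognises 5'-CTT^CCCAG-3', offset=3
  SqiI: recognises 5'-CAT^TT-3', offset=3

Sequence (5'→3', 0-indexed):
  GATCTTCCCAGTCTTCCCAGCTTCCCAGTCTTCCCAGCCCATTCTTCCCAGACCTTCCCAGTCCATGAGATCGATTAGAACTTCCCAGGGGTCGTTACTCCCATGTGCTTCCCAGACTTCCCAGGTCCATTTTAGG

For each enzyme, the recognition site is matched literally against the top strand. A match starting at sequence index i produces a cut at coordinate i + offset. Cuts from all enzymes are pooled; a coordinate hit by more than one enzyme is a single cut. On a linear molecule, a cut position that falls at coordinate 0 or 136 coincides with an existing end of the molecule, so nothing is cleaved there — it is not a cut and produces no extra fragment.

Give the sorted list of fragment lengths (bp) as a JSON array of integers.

[6,6,8,9,9,9,10,11,14,27,27]

Per-enzyme occurrences:
  NpsVI CTTCCCAG/3: at [3, 12, 20, 29, 43, 53, 80, 107, 116] ⇒ [6, 15, 23, 32, 46, 56, 83, 110, 119]
  SqiI CATTT/3: at [127] ⇒ [130]

All cut coordinates (distinct, sorted): [6, 15, 23, 32, 46, 56, 83, 110, 119, 130]

Fragments:
  [0,6): 6 bp
  [6,15): 9 bp
  [15,23): 8 bp
  [23,32): 9 bp
  [32,46): 14 bp
  [46,56): 10 bp
  [56,83): 27 bp
  [83,110): 27 bp
  [110,119): 9 bp
  [119,130): 11 bp
  [130,136): 6 bp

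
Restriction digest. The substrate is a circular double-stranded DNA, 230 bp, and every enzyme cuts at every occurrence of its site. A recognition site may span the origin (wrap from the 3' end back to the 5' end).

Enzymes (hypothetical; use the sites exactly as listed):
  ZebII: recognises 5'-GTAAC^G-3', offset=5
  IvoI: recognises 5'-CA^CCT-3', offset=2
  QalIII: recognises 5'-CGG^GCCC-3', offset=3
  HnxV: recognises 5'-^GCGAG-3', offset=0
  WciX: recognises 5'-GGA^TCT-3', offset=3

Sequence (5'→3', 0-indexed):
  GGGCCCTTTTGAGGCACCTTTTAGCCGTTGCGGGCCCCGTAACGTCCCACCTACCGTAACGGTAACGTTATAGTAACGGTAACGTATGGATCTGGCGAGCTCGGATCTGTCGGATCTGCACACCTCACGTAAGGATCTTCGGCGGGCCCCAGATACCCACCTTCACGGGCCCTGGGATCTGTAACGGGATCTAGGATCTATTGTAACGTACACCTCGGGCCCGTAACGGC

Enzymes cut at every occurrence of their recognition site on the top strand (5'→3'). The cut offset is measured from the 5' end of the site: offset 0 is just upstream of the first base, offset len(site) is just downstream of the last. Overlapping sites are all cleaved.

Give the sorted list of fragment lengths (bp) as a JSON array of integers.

Per-enzyme occurrences:
  ZebII (GTAACG, off=5): starts [38, 55, 61, 72, 78, 180, 202, 222] → cuts [43, 60, 66, 77, 83, 185, 207, 227]
  IvoI (CACCT, off=2): starts [14, 47, 120, 157, 210] → cuts [16, 49, 122, 159, 212]
  QalIII (CGGGCCC, off=3): starts [30, 142, 165, 215, 229] → cuts [2, 33, 145, 168, 218]
  HnxV (GCGAG, off=0): starts [94] → cuts [94]
  WciX (GGATCT, off=3): starts [87, 102, 111, 132, 174, 186, 193] → cuts [90, 105, 114, 135, 177, 189, 196]

Pooled cuts: [2, 16, 33, 43, 49, 60, 66, 77, 83, 90, 94, 105, 114, 122, 135, 145, 159, 168, 177, 185, 189, 196, 207, 212, 218, 227]

Fragments:
  2→16: 14 bp
  16→33: 17 bp
  33→43: 10 bp
  43→49: 6 bp
  49→60: 11 bp
  60→66: 6 bp
  66→77: 11 bp
  77→83: 6 bp
  83→90: 7 bp
  90→94: 4 bp
  94→105: 11 bp
  105→114: 9 bp
  114→122: 8 bp
  122→135: 13 bp
  135→145: 10 bp
  145→159: 14 bp
  159→168: 9 bp
  168→177: 9 bp
  177→185: 8 bp
  185→189: 4 bp
  189→196: 7 bp
  196→207: 11 bp
  207→212: 5 bp
  212→218: 6 bp
  218→227: 9 bp
  227→2 (wrap): 230-227+2 = 5 bp

[4,4,5,5,6,6,6,6,7,7,8,8,9,9,9,9,10,10,11,11,11,11,13,14,14,17]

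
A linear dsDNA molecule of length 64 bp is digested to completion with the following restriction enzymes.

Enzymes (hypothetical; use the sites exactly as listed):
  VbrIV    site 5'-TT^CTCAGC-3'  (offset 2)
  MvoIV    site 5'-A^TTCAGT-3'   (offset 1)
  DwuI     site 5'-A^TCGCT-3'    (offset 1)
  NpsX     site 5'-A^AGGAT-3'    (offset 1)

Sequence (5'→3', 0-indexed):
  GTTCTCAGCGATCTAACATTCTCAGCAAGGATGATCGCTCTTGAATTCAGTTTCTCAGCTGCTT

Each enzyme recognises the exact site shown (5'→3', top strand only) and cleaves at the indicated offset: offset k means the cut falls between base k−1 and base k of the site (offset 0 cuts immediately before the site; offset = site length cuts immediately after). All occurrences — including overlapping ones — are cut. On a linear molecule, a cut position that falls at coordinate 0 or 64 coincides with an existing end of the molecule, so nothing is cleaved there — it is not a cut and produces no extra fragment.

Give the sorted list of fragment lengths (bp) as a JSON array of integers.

[3,7,7,8,11,11,17]

Per-enzyme occurrences:
  VbrIV (TTCTCAGC, off=2): starts [1, 18, 51] → cuts [3, 20, 53]
  MvoIV (ATTCAGT, off=1): starts [44] → cuts [45]
  DwuI (ATCGCT, off=1): starts [33] → cuts [34]
  NpsX (AAGGAT, off=1): starts [26] → cuts [27]

Pooled cuts: [3, 20, 27, 34, 45, 53]

Fragment lengths:
  [0,3): 3 bp
  [3,20): 17 bp
  [20,27): 7 bp
  [27,34): 7 bp
  [34,45): 11 bp
  [45,53): 8 bp
  [53,64): 11 bp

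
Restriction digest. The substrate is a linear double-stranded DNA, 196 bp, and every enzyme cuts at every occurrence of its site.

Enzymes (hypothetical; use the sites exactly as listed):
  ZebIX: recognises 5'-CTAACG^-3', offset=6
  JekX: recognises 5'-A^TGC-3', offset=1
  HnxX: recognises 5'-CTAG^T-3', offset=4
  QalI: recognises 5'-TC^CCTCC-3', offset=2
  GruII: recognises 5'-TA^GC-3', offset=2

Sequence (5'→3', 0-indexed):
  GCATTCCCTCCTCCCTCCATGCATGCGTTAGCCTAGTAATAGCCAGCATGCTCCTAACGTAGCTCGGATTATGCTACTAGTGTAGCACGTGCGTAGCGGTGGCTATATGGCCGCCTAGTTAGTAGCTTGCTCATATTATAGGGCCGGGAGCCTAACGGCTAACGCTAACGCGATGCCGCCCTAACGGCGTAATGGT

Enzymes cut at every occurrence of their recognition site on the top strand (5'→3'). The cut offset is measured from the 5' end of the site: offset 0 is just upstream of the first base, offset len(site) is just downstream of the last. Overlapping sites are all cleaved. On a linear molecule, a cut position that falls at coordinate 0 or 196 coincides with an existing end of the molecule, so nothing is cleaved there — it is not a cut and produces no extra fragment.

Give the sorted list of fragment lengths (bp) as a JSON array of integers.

[2,3,4,4,5,6,6,6,6,6,7,7,7,7,9,10,10,11,11,13,23,33]

Per-enzyme occurrences:
  ZebIX (CTAACG, off=6): starts [53, 151, 158, 164, 180] → cuts [59, 157, 164, 170, 186]
  JekX (ATGC, off=1): starts [18, 22, 47, 70, 172] → cuts [19, 23, 48, 71, 173]
  HnxX (CTAGT, off=4): starts [32, 76, 114] → cuts [36, 80, 118]
  QalI (TCCCTCC, off=2): starts [4, 11] → cuts [6, 13]
  GruII (TAGC, off=2): starts [28, 39, 59, 82, 93, 122] → cuts [30, 41, 61, 84, 95, 124]

Pooled cuts: [6, 13, 19, 23, 30, 36, 41, 48, 59, 61, 71, 80, 84, 95, 118, 124, 157, 164, 170, 173, 186]

Fragment lengths:
  [0,6): 6 bp
  [6,13): 7 bp
  [13,19): 6 bp
  [19,23): 4 bp
  [23,30): 7 bp
  [30,36): 6 bp
  [36,41): 5 bp
  [41,48): 7 bp
  [48,59): 11 bp
  [59,61): 2 bp
  [61,71): 10 bp
  [71,80): 9 bp
  [80,84): 4 bp
  [84,95): 11 bp
  [95,118): 23 bp
  [118,124): 6 bp
  [124,157): 33 bp
  [157,164): 7 bp
  [164,170): 6 bp
  [170,173): 3 bp
  [173,186): 13 bp
  [186,196): 10 bp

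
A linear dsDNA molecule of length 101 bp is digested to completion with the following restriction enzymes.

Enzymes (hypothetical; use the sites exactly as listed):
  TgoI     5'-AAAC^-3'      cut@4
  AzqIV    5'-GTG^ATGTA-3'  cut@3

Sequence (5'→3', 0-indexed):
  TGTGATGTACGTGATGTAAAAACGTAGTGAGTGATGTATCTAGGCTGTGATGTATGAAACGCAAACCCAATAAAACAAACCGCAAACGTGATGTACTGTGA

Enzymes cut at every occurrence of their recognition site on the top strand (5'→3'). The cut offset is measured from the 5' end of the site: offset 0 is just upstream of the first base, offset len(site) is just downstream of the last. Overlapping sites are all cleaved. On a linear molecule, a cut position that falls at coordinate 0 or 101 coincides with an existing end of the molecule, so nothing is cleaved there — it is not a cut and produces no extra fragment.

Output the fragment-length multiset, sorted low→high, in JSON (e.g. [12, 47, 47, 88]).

Site scan:
  TgoI AAAC/4: at [19, 56, 62, 72, 76, 83] ⇒ [23, 60, 66, 76, 80, 87]
  AzqIV GTGATGTA/3: at [1, 10, 30, 46, 87] ⇒ [4, 13, 33, 49, 90]

All cut coordinates (distinct, sorted): [4, 13, 23, 33, 49, 60, 66, 76, 80, 87, 90]

Fragment lengths:
  [0,4): 4 bp
  [4,13): 9 bp
  [13,23): 10 bp
  [23,33): 10 bp
  [33,49): 16 bp
  [49,60): 11 bp
  [60,66): 6 bp
  [66,76): 10 bp
  [76,80): 4 bp
  [80,87): 7 bp
  [87,90): 3 bp
  [90,101): 11 bp

[3,4,4,6,7,9,10,10,10,11,11,16]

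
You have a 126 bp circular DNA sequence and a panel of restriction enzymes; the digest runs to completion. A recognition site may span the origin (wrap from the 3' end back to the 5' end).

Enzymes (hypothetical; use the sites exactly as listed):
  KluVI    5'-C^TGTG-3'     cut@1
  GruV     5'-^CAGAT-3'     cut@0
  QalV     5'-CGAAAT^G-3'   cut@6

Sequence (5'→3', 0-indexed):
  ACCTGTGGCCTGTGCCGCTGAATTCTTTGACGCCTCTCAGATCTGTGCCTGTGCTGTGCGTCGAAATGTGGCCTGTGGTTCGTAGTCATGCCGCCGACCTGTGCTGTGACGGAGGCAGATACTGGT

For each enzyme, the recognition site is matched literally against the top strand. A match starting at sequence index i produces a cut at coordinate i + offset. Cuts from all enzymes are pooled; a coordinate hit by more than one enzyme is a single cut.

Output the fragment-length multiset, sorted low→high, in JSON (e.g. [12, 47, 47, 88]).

[5,5,6,6,6,7,11,13,14,26,27]

Per-enzyme occurrences:
  KluVI (CTGTG, off=1): starts [2, 9, 42, 48, 53, 72, 98, 103] → cuts [3, 10, 43, 49, 54, 73, 99, 104]
  GruV (CAGAT, off=0): starts [37, 115] → cuts [37, 115]
  QalV (CGAAATG, off=6): starts [61] → cuts [67]

Pooled cuts: [3, 10, 37, 43, 49, 54, 67, 73, 99, 104, 115]

Fragments:
  3→10: 7 bp
  10→37: 27 bp
  37→43: 6 bp
  43→49: 6 bp
  49→54: 5 bp
  54→67: 13 bp
  67→73: 6 bp
  73→99: 26 bp
  99→104: 5 bp
  104→115: 11 bp
  115→3 (wrap): 126-115+3 = 14 bp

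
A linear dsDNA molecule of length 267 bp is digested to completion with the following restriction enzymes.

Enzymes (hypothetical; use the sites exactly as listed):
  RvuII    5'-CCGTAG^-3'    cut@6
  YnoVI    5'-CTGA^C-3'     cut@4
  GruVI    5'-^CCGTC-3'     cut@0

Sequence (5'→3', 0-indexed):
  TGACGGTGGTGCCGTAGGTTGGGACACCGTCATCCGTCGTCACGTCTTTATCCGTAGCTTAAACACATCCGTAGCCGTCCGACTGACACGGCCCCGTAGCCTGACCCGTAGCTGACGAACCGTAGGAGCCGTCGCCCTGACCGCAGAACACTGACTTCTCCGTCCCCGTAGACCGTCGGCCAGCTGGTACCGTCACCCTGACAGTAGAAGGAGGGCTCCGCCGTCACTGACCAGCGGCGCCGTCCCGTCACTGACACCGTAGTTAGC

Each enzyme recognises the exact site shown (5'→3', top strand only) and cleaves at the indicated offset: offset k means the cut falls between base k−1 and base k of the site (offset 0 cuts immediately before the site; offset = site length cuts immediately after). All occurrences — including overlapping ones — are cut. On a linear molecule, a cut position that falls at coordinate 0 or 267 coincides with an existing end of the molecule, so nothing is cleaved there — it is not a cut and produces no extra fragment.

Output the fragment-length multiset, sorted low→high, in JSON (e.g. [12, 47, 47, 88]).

Site scan:
  RvuII (CCGTAG, off=6): starts [11, 51, 68, 93, 105, 119, 165, 256] → cuts [17, 57, 74, 99, 111, 125, 171, 262]
  YnoVI (CTGAC, off=4): starts [82, 100, 111, 136, 150, 197, 226, 250] → cuts [86, 104, 115, 140, 154, 201, 230, 254]
  GruVI (CCGTC, off=0): starts [26, 33, 74, 128, 159, 172, 189, 220, 239, 244] → cuts [26, 33, 74, 128, 159, 172, 189, 220, 239, 244]

Pooled cuts: [17, 26, 33, 57, 74, 86, 99, 104, 111, 115, 125, 128, 140, 154, 159, 171, 172, 189, 201, 220, 230, 239, 244, 254, 262]

Fragments:
  [0,17): 17 bp
  [17,26): 9 bp
  [26,33): 7 bp
  [33,57): 24 bp
  [57,74): 17 bp
  [74,86): 12 bp
  [86,99): 13 bp
  [99,104): 5 bp
  [104,111): 7 bp
  [111,115): 4 bp
  [115,125): 10 bp
  [125,128): 3 bp
  [128,140): 12 bp
  [140,154): 14 bp
  [154,159): 5 bp
  [159,171): 12 bp
  [171,172): 1 bp
  [172,189): 17 bp
  [189,201): 12 bp
  [201,220): 19 bp
  [220,230): 10 bp
  [230,239): 9 bp
  [239,244): 5 bp
  [244,254): 10 bp
  [254,262): 8 bp
  [262,267): 5 bp

[1,3,4,5,5,5,5,7,7,8,9,9,10,10,10,12,12,12,12,13,14,17,17,17,19,24]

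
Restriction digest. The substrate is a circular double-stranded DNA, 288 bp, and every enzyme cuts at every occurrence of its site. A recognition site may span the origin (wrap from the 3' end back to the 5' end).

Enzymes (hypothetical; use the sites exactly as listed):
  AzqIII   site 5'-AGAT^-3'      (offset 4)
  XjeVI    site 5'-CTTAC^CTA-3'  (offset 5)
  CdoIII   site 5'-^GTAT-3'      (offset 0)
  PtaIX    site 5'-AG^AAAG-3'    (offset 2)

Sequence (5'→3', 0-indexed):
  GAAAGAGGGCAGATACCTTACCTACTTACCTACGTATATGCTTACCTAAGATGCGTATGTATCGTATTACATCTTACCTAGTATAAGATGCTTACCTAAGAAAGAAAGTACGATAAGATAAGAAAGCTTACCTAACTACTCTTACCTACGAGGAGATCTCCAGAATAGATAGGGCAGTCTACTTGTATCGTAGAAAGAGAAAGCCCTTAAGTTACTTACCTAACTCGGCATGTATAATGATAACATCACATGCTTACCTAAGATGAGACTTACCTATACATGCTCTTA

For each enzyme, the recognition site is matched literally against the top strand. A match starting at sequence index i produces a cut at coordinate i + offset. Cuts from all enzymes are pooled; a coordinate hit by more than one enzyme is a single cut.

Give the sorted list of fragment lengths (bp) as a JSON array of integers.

Site scan:
  AzqIII AGAT/4: at [10, 48, 85, 115, 153, 166, 260] ⇒ [14, 52, 89, 119, 157, 170, 264]
  XjeVI CTTACCTA/5: at [16, 24, 40, 72, 90, 126, 140, 214, 252, 268] ⇒ [21, 29, 45, 77, 95, 131, 145, 219, 257, 273]
  CdoIII GTAT/0: at [33, 54, 58, 63, 80, 184, 231] ⇒ [33, 54, 58, 63, 80, 184, 231]
  PtaIX AGAAAG/2: at [98, 102, 120, 191, 197, 287] ⇒ [1, 100, 104, 122, 193, 199]

All cut coordinates (distinct, sorted): [1, 14, 21, 29, 33, 45, 52, 54, 58, 63, 77, 80, 89, 95, 100, 104, 119, 122, 131, 145, 157, 170, 184, 193, 199, 219, 231, 257, 264, 273]

Fragment lengths:
  1→14: 13 bp
  14→21: 7 bp
  21→29: 8 bp
  29→33: 4 bp
  33→45: 12 bp
  45→52: 7 bp
  52→54: 2 bp
  54→58: 4 bp
  58→63: 5 bp
  63→77: 14 bp
  77→80: 3 bp
  80→89: 9 bp
  89→95: 6 bp
  95→100: 5 bp
  100→104: 4 bp
  104→119: 15 bp
  119→122: 3 bp
  122→131: 9 bp
  131→145: 14 bp
  145→157: 12 bp
  157→170: 13 bp
  170→184: 14 bp
  184→193: 9 bp
  193→199: 6 bp
  199→219: 20 bp
  219→231: 12 bp
  231→257: 26 bp
  257→264: 7 bp
  264→273: 9 bp
  273→1 (wrap): 288-273+1 = 16 bp

[2,3,3,4,4,4,5,5,6,6,7,7,7,8,9,9,9,9,12,12,12,13,13,14,14,14,15,16,20,26]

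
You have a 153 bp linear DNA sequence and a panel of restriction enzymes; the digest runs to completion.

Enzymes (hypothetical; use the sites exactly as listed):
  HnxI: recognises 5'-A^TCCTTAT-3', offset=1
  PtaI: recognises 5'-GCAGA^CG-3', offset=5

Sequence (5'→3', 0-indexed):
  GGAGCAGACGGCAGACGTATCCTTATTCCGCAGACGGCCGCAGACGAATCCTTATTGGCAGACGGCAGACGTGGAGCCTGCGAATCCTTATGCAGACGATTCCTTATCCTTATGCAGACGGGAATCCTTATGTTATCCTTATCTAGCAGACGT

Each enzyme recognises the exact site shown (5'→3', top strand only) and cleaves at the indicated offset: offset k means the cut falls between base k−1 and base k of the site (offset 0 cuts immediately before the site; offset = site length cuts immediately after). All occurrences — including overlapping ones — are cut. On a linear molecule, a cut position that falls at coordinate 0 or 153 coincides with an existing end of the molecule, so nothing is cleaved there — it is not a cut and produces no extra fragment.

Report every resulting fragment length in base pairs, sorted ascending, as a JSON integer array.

[3,4,4,6,7,7,8,10,10,11,12,12,14,15,15,15]

Per-enzyme occurrences:
  HnxI (ATCCTTAT, off=1): starts [18, 47, 83, 105, 123, 134] → cuts [19, 48, 84, 106, 124, 135]
  PtaI (GCAGACG, off=5): starts [3, 10, 29, 39, 57, 64, 91, 113, 145] → cuts [8, 15, 34, 44, 62, 69, 96, 118, 150]

All cut coordinates (distinct, sorted): [8, 15, 19, 34, 44, 48, 62, 69, 84, 96, 106, 118, 124, 135, 150]

Fragment lengths:
  [0,8): 8 bp
  [8,15): 7 bp
  [15,19): 4 bp
  [19,34): 15 bp
  [34,44): 10 bp
  [44,48): 4 bp
  [48,62): 14 bp
  [62,69): 7 bp
  [69,84): 15 bp
  [84,96): 12 bp
  [96,106): 10 bp
  [106,118): 12 bp
  [118,124): 6 bp
  [124,135): 11 bp
  [135,150): 15 bp
  [150,153): 3 bp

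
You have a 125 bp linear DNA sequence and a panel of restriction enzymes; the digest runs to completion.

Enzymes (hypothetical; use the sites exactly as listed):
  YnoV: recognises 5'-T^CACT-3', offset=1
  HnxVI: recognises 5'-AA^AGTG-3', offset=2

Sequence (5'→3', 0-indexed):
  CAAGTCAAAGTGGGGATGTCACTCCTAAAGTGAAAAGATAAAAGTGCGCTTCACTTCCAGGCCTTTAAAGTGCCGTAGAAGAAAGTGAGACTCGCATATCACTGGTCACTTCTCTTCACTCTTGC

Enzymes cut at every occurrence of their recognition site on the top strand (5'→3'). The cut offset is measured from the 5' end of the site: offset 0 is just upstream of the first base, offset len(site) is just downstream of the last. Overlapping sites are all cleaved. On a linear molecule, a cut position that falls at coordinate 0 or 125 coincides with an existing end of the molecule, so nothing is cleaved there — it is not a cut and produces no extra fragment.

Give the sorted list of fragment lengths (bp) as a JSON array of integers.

[7,8,9,9,9,10,11,14,15,16,17]

Site scan:
  YnoV (TCACT, off=1): starts [18, 50, 98, 105, 115] → cuts [19, 51, 99, 106, 116]
  HnxVI (AAAGTG, off=2): starts [6, 26, 40, 66, 81] → cuts [8, 28, 42, 68, 83]

Pooled cuts: [8, 19, 28, 42, 51, 68, 83, 99, 106, 116]

Fragments:
  [0,8): 8 bp
  [8,19): 11 bp
  [19,28): 9 bp
  [28,42): 14 bp
  [42,51): 9 bp
  [51,68): 17 bp
  [68,83): 15 bp
  [83,99): 16 bp
  [99,106): 7 bp
  [106,116): 10 bp
  [116,125): 9 bp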